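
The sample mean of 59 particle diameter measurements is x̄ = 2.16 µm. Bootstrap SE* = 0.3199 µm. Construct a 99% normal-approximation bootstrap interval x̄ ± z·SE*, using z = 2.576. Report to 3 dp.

Margin = 2.576 × 0.3199 = 0.8241
Interval: 2.16 ± 0.8241

(1.336, 2.984)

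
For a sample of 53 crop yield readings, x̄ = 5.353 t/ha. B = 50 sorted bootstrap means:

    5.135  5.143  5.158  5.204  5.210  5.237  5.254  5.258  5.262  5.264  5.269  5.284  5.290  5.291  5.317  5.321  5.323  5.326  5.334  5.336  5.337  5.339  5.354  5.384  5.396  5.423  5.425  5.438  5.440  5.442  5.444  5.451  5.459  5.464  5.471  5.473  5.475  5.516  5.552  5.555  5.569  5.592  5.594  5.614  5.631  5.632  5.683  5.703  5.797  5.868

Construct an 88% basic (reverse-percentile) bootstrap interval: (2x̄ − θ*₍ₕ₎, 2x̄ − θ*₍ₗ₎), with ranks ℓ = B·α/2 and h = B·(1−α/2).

Percentile endpoints at ranks 3 and 47: θ*₍3₎ = 5.158, θ*₍47₎ = 5.683.
Basic interval reflects these around x̄:
  lower = 2 × 5.353 − 5.683 = 5.023
  upper = 2 × 5.353 − 5.158 = 5.548

(5.023, 5.548)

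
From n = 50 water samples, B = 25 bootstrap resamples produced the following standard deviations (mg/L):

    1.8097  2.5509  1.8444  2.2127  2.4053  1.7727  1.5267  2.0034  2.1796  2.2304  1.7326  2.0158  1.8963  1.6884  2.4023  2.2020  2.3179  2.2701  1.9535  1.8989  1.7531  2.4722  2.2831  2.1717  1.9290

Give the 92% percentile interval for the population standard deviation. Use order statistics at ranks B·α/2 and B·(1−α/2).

(1.5267, 2.4722)

Sorted replicates: 1.5267, 1.6884, 1.7326, 1.7531, 1.7727, 1.8097, 1.8444, 1.8963, 1.8989, 1.9290, 1.9535, 2.0034, 2.0158, 2.1717, 2.1796, 2.2020, 2.2127, 2.2304, 2.2701, 2.2831, 2.3179, 2.4023, 2.4053, 2.4722, 2.5509
α = 0.08; lower rank = 25 × 0.040 = 1; upper rank = 25 × 0.960 = 24.
The 1st smallest replicate is 1.5267; the 24th is 2.4722.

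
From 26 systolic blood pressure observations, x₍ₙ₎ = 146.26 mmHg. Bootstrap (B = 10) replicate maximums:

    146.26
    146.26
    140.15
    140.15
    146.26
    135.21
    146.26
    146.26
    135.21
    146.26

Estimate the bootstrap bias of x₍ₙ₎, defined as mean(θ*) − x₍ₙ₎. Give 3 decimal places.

mean(θ*) = (146.26 + 146.26 + 140.15 + 140.15 + 146.26 + 135.21 + 146.26 + 146.26 + 135.21 + 146.26) / 10 = 142.8280
bias = 142.8280 − 146.26

bias = −3.432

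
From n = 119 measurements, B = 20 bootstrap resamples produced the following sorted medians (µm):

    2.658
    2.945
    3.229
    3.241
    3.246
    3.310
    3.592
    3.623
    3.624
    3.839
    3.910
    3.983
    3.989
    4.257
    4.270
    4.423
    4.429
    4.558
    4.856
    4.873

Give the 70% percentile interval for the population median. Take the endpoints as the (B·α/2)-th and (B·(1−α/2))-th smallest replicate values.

(3.229, 4.429)

α = 0.30; lower rank = 20 × 0.150 = 3; upper rank = 20 × 0.850 = 17.
The 3rd smallest replicate is 3.229; the 17th is 4.429.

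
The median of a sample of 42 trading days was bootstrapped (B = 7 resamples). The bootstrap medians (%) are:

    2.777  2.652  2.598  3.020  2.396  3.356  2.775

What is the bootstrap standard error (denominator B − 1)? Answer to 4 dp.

SE* = 0.3121

Bootstrap SE is the standard deviation of the 7 replicate medians.
Mean of replicates: (2.777 + 2.652 + 2.598 + 3.020 + 2.396 + 3.356 + 2.775) / 7 = 19.57400 / 7 = 2.79629
Sum of squared deviations: (−0.01929)² + (−0.14429)² + (−0.19829)² + (+0.22371)² + (−0.40029)² + (+0.55971)² + (−0.02129)² = 0.58452
Variance = 0.58452 / 6 = 0.09742
SE* = √0.09742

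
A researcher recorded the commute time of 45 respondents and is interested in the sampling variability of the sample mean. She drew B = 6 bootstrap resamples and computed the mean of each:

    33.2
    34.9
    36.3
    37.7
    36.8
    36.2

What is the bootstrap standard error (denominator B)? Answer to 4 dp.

Bootstrap SE is the standard deviation of the 6 replicate means.
Mean of replicates: (33.2 + 34.9 + 36.3 + 37.7 + 36.8 + 36.2) / 6 = 215.10000 / 6 = 35.85000
Sum of squared deviations: (−2.65000)² + (−0.95000)² + (+0.45000)² + (+1.85000)² + (+0.95000)² + (+0.35000)² = 12.57500
Variance = 12.57500 / 6 = 2.09583
SE* = √2.09583

SE* = 1.4477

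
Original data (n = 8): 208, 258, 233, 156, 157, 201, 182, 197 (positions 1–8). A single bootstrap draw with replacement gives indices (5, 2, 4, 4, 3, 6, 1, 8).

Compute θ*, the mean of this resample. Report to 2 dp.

θ* = 195.75

Resample values: 157, 258, 156, 156, 233, 201, 208, 197.
Mean = (157 + 258 + 156 + 156 + 233 + 201 + 208 + 197) / 8 = 1566.0 / 8 = 195.75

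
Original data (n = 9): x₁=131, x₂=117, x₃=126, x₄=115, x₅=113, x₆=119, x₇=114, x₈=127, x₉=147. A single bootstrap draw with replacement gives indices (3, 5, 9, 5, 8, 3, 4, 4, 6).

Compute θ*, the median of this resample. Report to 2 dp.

θ* = 119.00

Resample values: 126, 113, 147, 113, 127, 126, 115, 115, 119.
Sorted: 113, 113, 115, 115, 119, 126, 126, 127, 147
Median = middle value = 119.00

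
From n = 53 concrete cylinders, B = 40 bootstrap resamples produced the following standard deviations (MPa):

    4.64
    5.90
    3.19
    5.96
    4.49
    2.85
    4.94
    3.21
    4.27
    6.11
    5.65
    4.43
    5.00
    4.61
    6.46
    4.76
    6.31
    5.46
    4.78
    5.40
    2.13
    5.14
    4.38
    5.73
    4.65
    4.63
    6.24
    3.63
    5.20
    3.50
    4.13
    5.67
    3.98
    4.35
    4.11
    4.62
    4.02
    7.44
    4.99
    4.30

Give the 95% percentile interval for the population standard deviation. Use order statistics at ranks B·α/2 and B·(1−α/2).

Sorted replicates: 2.13, 2.85, 3.19, 3.21, 3.50, 3.63, 3.98, 4.02, 4.11, 4.13, 4.27, 4.30, 4.35, 4.38, 4.43, 4.49, 4.61, 4.62, 4.63, 4.64, 4.65, 4.76, 4.78, 4.94, 4.99, 5.00, 5.14, 5.20, 5.40, 5.46, 5.65, 5.67, 5.73, 5.90, 5.96, 6.11, 6.24, 6.31, 6.46, 7.44
α = 0.05; lower rank = 40 × 0.025 = 1; upper rank = 40 × 0.975 = 39.
The 1st smallest replicate is 2.13; the 39th is 6.46.

(2.13, 6.46)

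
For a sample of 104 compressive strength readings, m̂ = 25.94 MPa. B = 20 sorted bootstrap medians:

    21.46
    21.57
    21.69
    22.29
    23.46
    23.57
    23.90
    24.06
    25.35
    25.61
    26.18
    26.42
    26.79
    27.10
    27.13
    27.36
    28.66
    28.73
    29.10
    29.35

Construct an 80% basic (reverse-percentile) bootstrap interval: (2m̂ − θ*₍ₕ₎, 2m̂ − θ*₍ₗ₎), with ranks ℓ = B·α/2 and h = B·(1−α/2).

Percentile endpoints at ranks 2 and 18: θ*₍2₎ = 21.57, θ*₍18₎ = 28.73.
Basic interval reflects these around m̂:
  lower = 2 × 25.94 − 28.73 = 23.15
  upper = 2 × 25.94 − 21.57 = 30.31

(23.15, 30.31)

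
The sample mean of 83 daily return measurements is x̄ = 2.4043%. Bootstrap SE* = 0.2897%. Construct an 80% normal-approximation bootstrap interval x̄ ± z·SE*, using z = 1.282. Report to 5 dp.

(2.03290, 2.77570)

Margin = 1.282 × 0.2897 = 0.371395
Interval: 2.4043 ± 0.371395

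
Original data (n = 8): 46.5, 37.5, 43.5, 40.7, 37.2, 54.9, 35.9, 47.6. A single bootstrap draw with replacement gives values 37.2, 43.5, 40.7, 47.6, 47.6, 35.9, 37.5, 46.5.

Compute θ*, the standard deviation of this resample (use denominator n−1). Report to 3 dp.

Mean = 42.0625; sum of squared deviations = 167.3788
s² = 167.3788 / 7 = 23.9113
s = √23.9113 = 4.890

θ* = 4.890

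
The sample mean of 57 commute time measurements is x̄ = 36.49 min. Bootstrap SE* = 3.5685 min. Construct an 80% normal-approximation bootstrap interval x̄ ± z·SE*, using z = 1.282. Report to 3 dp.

Margin = 1.282 × 3.5685 = 4.5748
Interval: 36.49 ± 4.5748

(31.915, 41.065)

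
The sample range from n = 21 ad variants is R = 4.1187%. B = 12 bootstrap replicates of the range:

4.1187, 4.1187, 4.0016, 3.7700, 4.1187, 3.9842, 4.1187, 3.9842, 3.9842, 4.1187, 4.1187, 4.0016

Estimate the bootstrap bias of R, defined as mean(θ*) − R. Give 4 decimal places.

mean(θ*) = (4.1187 + 4.1187 + 4.0016 + 3.7700 + 4.1187 + 3.9842 + 4.1187 + 3.9842 + 3.9842 + 4.1187 + 4.1187 + 4.0016) / 12 = 4.03650
bias = 4.03650 − 4.1187

bias = −0.0822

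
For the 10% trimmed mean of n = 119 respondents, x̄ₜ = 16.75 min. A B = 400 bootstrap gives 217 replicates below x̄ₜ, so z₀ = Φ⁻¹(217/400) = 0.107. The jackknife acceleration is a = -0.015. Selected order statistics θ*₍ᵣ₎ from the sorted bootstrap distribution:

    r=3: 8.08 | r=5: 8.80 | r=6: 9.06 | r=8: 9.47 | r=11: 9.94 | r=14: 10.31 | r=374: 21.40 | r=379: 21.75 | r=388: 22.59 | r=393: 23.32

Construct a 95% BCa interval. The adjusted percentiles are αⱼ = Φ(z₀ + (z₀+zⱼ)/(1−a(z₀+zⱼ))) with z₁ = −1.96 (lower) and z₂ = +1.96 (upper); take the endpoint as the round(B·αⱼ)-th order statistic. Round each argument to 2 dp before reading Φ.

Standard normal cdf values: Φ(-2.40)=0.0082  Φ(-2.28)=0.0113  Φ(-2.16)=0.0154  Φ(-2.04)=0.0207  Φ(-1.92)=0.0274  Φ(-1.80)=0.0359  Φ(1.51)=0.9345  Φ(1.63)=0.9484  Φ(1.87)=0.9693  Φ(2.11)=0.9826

Lower: z₀ + z₁ = 0.107 + (-1.960) = -1.853; 1 − a(z₀+z₁) = 1 − (-0.015)(-1.853) = 0.9722; argument = 0.107 + (-1.853)/0.9722 = -1.7990 → -1.80.
α₁ = Φ(-1.80) = 0.0359; rank = round(400 × 0.0359) = 14; θ*₍14₎ = 10.31.
Upper: z₀ + z₂ = 2.067; 1 − a(z₀+z₂) = 1.0310; argument = 2.1118 → 2.11; α₂ = 0.9826; rank = 393; θ*₍393₎ = 23.32.

(10.31, 23.32)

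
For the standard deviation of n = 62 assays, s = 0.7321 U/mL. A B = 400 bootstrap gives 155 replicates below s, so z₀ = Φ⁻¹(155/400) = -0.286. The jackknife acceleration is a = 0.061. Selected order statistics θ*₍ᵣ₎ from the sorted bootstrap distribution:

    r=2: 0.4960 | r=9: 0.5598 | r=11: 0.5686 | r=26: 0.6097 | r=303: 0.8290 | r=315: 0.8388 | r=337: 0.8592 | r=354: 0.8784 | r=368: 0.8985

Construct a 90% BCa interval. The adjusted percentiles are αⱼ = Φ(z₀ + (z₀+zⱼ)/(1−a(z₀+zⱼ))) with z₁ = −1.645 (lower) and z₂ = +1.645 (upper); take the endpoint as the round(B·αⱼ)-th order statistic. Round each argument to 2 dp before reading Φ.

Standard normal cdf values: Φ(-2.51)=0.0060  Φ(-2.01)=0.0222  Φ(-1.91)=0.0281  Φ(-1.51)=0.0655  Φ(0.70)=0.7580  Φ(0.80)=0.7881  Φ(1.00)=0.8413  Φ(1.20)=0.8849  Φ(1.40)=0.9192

(0.5598, 0.8784)

Lower: z₀ + z₁ = -0.286 + (-1.645) = -1.931; 1 − a(z₀+z₁) = 1 − (0.061)(-1.931) = 1.1178; argument = -0.286 + (-1.931)/1.1178 = -2.0135 → -2.01.
α₁ = Φ(-2.01) = 0.0222; rank = round(400 × 0.0222) = 9; θ*₍9₎ = 0.5598.
Upper: z₀ + z₂ = 1.359; 1 − a(z₀+z₂) = 0.9171; argument = 1.1958 → 1.20; α₂ = 0.8849; rank = 354; θ*₍354₎ = 0.8784.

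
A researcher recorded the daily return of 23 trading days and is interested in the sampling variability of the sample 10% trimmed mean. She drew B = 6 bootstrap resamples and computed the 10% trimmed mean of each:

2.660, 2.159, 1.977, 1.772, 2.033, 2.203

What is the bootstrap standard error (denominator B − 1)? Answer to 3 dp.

SE* = 0.299

Bootstrap SE is the standard deviation of the 6 replicate 10% trimmed means.
Mean of replicates: (2.660 + 2.159 + 1.977 + 1.772 + 2.033 + 2.203) / 6 = 12.8040 / 6 = 2.1340
Sum of squared deviations: (+0.5260)² + (+0.0250)² + (−0.1570)² + (−0.3620)² + (−0.1010)² + (+0.0690)² = 0.4480
Variance = 0.4480 / 5 = 0.0896
SE* = √0.0896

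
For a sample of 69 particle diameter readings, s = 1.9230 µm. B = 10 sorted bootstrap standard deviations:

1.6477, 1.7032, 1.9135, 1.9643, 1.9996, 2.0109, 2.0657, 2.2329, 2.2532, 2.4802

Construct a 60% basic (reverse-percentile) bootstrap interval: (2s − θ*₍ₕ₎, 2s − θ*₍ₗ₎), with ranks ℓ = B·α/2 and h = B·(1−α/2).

Percentile endpoints at ranks 2 and 8: θ*₍2₎ = 1.7032, θ*₍8₎ = 2.2329.
Basic interval reflects these around s:
  lower = 2 × 1.9230 − 2.2329 = 1.6131
  upper = 2 × 1.9230 − 1.7032 = 2.1428

(1.6131, 2.1428)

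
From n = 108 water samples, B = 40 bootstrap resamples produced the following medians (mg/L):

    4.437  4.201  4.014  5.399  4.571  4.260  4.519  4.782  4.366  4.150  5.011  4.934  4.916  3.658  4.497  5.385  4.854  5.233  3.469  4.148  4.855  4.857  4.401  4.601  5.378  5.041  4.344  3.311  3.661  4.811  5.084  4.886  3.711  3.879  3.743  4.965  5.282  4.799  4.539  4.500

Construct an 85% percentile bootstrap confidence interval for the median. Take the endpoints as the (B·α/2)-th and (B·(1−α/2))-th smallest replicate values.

(3.658, 5.282)

Sorted replicates: 3.311, 3.469, 3.658, 3.661, 3.711, 3.743, 3.879, 4.014, 4.148, 4.150, 4.201, 4.260, 4.344, 4.366, 4.401, 4.437, 4.497, 4.500, 4.519, 4.539, 4.571, 4.601, 4.782, 4.799, 4.811, 4.854, 4.855, 4.857, 4.886, 4.916, 4.934, 4.965, 5.011, 5.041, 5.084, 5.233, 5.282, 5.378, 5.385, 5.399
α = 0.15; lower rank = 40 × 0.075 = 3; upper rank = 40 × 0.925 = 37.
The 3rd smallest replicate is 3.658; the 37th is 5.282.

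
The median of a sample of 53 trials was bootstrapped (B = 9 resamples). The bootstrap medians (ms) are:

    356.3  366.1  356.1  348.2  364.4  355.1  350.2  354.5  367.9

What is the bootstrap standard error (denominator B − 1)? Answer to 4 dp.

SE* = 6.9595

Bootstrap SE is the standard deviation of the 9 replicate medians.
Mean of replicates: (356.3 + 366.1 + 356.1 + 348.2 + 364.4 + 355.1 + 350.2 + 354.5 + 367.9) / 9 = 3218.80000 / 9 = 357.64444
Sum of squared deviations: (−1.34444)² + (+8.45556)² + (−1.54444)² + (−9.44444)² + (+6.75556)² + (−2.54444)² + (−7.44444)² + (−3.14444)² + (+10.25556)² = 387.48222
Variance = 387.48222 / 8 = 48.43528
SE* = √48.43528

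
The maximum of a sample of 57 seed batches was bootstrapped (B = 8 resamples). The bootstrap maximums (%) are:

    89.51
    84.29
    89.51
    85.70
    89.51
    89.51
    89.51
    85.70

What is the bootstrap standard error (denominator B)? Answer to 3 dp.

SE* = 2.112

Bootstrap SE is the standard deviation of the 8 replicate maximums.
Mean of replicates: (89.51 + 84.29 + 89.51 + 85.70 + 89.51 + 89.51 + 89.51 + 85.70) / 8 = 703.2400 / 8 = 87.9050
Sum of squared deviations: (+1.6050)² + (−3.6150)² + (+1.6050)² + (−2.2050)² + (+1.6050)² + (+1.6050)² + (+1.6050)² + (−2.2050)² = 35.6724
Variance = 35.6724 / 8 = 4.4591
SE* = √4.4591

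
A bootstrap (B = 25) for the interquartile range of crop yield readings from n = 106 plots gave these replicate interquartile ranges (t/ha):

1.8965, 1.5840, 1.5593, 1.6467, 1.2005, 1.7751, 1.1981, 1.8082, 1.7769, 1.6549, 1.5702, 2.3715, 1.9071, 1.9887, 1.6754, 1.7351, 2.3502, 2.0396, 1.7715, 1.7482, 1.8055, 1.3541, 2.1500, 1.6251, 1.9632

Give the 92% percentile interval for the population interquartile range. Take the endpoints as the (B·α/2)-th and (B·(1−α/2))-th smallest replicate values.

(1.1981, 2.3502)

Sorted replicates: 1.1981, 1.2005, 1.3541, 1.5593, 1.5702, 1.5840, 1.6251, 1.6467, 1.6549, 1.6754, 1.7351, 1.7482, 1.7715, 1.7751, 1.7769, 1.8055, 1.8082, 1.8965, 1.9071, 1.9632, 1.9887, 2.0396, 2.1500, 2.3502, 2.3715
α = 0.08; lower rank = 25 × 0.040 = 1; upper rank = 25 × 0.960 = 24.
The 1st smallest replicate is 1.1981; the 24th is 2.3502.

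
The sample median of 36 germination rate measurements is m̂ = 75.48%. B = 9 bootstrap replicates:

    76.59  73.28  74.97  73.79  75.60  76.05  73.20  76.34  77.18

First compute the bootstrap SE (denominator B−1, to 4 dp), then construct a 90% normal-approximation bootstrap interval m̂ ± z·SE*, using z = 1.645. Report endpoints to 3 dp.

Mean of replicates = 75.2222; sum of squared deviations = 17.7576; SE* = √(17.7576/8) = 1.4899
Margin = 1.645 × 1.4899 = 2.4509
Interval: 75.48 ± 2.4509

(73.029, 77.931)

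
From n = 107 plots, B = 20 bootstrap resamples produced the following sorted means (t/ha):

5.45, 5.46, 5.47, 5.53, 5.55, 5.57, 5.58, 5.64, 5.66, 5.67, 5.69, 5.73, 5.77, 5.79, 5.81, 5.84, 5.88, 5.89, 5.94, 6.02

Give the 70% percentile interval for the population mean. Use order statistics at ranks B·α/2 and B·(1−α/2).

(5.47, 5.88)

α = 0.30; lower rank = 20 × 0.150 = 3; upper rank = 20 × 0.850 = 17.
The 3rd smallest replicate is 5.47; the 17th is 5.88.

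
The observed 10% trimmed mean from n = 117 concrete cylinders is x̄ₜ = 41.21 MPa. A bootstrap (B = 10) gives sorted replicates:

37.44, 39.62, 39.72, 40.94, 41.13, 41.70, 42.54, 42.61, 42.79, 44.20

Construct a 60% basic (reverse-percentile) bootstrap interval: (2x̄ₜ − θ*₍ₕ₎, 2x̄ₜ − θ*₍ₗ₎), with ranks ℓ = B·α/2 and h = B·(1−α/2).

Percentile endpoints at ranks 2 and 8: θ*₍2₎ = 39.62, θ*₍8₎ = 42.61.
Basic interval reflects these around x̄ₜ:
  lower = 2 × 41.21 − 42.61 = 39.81
  upper = 2 × 41.21 − 39.62 = 42.80

(39.81, 42.80)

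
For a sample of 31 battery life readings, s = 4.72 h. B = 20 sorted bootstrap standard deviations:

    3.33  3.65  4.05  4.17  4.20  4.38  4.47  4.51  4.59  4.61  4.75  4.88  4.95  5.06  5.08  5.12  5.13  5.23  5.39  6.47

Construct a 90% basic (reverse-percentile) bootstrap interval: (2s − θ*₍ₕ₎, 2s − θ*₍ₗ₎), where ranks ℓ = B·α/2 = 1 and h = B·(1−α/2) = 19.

Percentile endpoints at ranks 1 and 19: θ*₍1₎ = 3.33, θ*₍19₎ = 5.39.
Basic interval reflects these around s:
  lower = 2 × 4.72 − 5.39 = 4.05
  upper = 2 × 4.72 − 3.33 = 6.11

(4.05, 6.11)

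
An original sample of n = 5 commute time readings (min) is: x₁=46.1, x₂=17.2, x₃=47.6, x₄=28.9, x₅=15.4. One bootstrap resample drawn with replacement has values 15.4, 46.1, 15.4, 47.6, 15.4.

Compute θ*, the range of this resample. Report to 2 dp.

Range = 47.6 − 15.4 = 32.20

θ* = 32.20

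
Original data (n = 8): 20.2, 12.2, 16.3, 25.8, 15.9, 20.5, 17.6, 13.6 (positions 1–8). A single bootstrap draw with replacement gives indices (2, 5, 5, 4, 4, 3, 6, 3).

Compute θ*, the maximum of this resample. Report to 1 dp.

θ* = 25.8

Resample values: 12.2, 15.9, 15.9, 25.8, 25.8, 16.3, 20.5, 16.3.
Maximum = 25.8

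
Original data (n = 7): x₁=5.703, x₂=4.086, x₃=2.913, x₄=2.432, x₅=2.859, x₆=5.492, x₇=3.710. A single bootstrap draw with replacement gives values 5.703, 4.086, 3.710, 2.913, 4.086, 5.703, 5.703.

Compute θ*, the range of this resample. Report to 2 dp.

θ* = 2.79

Range = 5.703 − 2.913 = 2.79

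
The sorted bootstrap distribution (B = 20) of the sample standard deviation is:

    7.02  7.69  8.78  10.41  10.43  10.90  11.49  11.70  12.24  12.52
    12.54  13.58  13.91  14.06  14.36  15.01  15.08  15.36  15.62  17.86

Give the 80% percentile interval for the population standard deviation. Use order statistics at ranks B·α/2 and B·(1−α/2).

α = 0.20; lower rank = 20 × 0.100 = 2; upper rank = 20 × 0.900 = 18.
The 2nd smallest replicate is 7.69; the 18th is 15.36.

(7.69, 15.36)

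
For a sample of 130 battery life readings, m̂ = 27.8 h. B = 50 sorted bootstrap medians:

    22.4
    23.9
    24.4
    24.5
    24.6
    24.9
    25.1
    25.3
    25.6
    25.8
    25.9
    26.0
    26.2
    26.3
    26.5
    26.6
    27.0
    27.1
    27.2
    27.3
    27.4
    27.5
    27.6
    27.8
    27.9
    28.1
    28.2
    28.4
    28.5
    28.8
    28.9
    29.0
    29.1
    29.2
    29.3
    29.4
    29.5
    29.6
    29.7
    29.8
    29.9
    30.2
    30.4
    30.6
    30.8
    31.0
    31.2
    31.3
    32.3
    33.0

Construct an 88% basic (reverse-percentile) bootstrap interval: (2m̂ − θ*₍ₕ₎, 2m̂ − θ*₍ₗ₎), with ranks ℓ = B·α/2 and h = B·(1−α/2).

(24.4, 31.2)

Percentile endpoints at ranks 3 and 47: θ*₍3₎ = 24.4, θ*₍47₎ = 31.2.
Basic interval reflects these around m̂:
  lower = 2 × 27.8 − 31.2 = 24.4
  upper = 2 × 27.8 − 24.4 = 31.2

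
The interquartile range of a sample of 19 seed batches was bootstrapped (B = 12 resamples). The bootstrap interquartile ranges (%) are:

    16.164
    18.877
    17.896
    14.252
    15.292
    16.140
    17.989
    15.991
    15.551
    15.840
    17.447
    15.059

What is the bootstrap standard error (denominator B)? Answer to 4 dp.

SE* = 1.3214

Bootstrap SE is the standard deviation of the 12 replicate interquartile ranges.
Mean of replicates: (16.164 + 18.877 + 17.896 + 14.252 + 15.292 + 16.140 + 17.989 + 15.991 + 15.551 + 15.840 + 17.447 + 15.059) / 12 = 196.49800 / 12 = 16.37483
Sum of squared deviations: (−0.21083)² + (+2.50217)² + (+1.52117)² + (−2.12283)² + (−1.08283)² + (−0.23483)² + (+1.61417)² + (−0.38383)² + (−0.82383)² + (−0.53483)² + (+1.07217)² + (−1.31583)² = 20.95190
Variance = 20.95190 / 12 = 1.74599
SE* = √1.74599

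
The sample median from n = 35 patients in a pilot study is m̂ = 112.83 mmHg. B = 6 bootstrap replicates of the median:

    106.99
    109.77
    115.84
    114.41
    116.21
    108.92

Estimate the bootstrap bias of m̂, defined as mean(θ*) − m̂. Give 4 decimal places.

mean(θ*) = (106.99 + 109.77 + 115.84 + 114.41 + 116.21 + 108.92) / 6 = 112.02333
bias = 112.02333 − 112.83

bias = −0.8067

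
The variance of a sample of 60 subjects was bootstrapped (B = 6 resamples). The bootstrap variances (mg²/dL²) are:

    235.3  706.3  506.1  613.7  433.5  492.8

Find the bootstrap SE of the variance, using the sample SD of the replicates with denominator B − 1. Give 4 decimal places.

Bootstrap SE is the standard deviation of the 6 replicate variances.
Mean of replicates: (235.3 + 706.3 + 506.1 + 613.7 + 433.5 + 492.8) / 6 = 2987.70000 / 6 = 497.95000
Sum of squared deviations: (−262.65000)² + (+208.35000)² + (+8.15000)² + (+115.75000)² + (−64.45000)² + (−5.15000)² = 130039.55500
Variance = 130039.55500 / 5 = 26007.91100
SE* = √26007.91100

SE* = 161.2697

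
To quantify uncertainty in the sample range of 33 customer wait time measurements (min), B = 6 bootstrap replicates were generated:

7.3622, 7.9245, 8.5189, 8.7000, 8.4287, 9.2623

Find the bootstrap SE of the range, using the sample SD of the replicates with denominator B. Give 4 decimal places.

SE* = 0.5979

Bootstrap SE is the standard deviation of the 6 replicate ranges.
Mean of replicates: (7.3622 + 7.9245 + 8.5189 + 8.7000 + 8.4287 + 9.2623) / 6 = 50.19660 / 6 = 8.36610
Sum of squared deviations: (−1.00390)² + (−0.44160)² + (+0.15280)² + (+0.33390)² + (+0.06260)² + (+0.89620)² = 2.14476
Variance = 2.14476 / 6 = 0.35746
SE* = √0.35746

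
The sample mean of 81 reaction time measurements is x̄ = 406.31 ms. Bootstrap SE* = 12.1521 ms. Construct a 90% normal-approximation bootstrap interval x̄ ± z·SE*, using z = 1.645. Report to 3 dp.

Margin = 1.645 × 12.1521 = 19.9902
Interval: 406.31 ± 19.9902

(386.320, 426.300)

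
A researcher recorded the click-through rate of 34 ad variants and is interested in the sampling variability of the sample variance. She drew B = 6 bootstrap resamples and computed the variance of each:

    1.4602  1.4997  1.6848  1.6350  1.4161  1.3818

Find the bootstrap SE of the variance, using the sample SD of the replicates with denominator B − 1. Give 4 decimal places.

SE* = 0.1216

Bootstrap SE is the standard deviation of the 6 replicate variances.
Mean of replicates: (1.4602 + 1.4997 + 1.6848 + 1.6350 + 1.4161 + 1.3818) / 6 = 9.07760 / 6 = 1.51293
Sum of squared deviations: (−0.05273)² + (−0.01323)² + (+0.17187)² + (+0.12207)² + (−0.09683)² + (−0.13113)² = 0.07397
Variance = 0.07397 / 5 = 0.01479
SE* = √0.01479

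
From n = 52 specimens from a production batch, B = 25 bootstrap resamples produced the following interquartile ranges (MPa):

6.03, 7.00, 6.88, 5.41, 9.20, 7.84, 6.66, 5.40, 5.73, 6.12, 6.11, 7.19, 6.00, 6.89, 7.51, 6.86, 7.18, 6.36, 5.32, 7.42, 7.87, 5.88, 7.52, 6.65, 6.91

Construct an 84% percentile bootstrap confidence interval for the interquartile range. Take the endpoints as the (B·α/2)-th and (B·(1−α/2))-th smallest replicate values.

(5.40, 7.84)

Sorted replicates: 5.32, 5.40, 5.41, 5.73, 5.88, 6.00, 6.03, 6.11, 6.12, 6.36, 6.65, 6.66, 6.86, 6.88, 6.89, 6.91, 7.00, 7.18, 7.19, 7.42, 7.51, 7.52, 7.84, 7.87, 9.20
α = 0.16; lower rank = 25 × 0.080 = 2; upper rank = 25 × 0.920 = 23.
The 2nd smallest replicate is 5.40; the 23rd is 7.84.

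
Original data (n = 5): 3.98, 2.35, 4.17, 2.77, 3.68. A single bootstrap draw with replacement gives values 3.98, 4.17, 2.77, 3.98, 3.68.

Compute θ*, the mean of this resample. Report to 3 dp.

θ* = 3.716

Mean = (3.98 + 4.17 + 2.77 + 3.98 + 3.68) / 5 = 18.580 / 5 = 3.716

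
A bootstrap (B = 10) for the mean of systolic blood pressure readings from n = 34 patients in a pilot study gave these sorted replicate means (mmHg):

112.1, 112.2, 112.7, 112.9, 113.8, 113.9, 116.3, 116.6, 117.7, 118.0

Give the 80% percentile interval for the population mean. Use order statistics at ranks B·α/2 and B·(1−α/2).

(112.1, 117.7)

α = 0.20; lower rank = 10 × 0.100 = 1; upper rank = 10 × 0.900 = 9.
The 1st smallest replicate is 112.1; the 9th is 117.7.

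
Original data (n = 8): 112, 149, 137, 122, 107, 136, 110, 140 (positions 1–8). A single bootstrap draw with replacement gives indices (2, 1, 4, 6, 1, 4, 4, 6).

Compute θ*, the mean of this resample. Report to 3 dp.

θ* = 126.375

Resample values: 149, 112, 122, 136, 112, 122, 122, 136.
Mean = (149 + 112 + 122 + 136 + 112 + 122 + 122 + 136) / 8 = 1011.0 / 8 = 126.375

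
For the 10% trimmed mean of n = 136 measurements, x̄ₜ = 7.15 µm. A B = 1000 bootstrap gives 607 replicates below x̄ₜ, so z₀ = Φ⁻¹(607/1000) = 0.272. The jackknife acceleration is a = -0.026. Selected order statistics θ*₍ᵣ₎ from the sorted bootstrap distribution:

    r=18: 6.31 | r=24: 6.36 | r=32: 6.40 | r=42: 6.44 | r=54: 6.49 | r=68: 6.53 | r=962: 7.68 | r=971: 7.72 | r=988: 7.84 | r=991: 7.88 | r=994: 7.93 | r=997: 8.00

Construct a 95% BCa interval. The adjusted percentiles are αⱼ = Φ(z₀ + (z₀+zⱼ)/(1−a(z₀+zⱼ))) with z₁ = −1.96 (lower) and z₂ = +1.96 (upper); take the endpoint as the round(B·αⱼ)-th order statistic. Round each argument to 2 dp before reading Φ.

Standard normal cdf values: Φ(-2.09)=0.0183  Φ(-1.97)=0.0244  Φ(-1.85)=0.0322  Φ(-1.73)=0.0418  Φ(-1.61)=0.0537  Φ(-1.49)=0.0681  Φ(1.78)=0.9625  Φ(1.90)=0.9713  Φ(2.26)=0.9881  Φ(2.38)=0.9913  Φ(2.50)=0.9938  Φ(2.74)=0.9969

(6.53, 7.88)

Lower: z₀ + z₁ = 0.272 + (-1.960) = -1.688; 1 − a(z₀+z₁) = 1 − (-0.026)(-1.688) = 0.9561; argument = 0.272 + (-1.688)/0.9561 = -1.4935 → -1.49.
α₁ = Φ(-1.49) = 0.0681; rank = round(1000 × 0.0681) = 68; θ*₍68₎ = 6.53.
Upper: z₀ + z₂ = 2.232; 1 − a(z₀+z₂) = 1.0580; argument = 2.3816 → 2.38; α₂ = 0.9913; rank = 991; θ*₍991₎ = 7.88.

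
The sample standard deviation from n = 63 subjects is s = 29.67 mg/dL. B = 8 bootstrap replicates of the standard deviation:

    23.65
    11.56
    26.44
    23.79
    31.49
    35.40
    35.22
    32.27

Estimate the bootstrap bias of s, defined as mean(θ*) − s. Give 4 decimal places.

bias = −2.1925

mean(θ*) = (23.65 + 11.56 + 26.44 + 23.79 + 31.49 + 35.40 + 35.22 + 32.27) / 8 = 27.47750
bias = 27.47750 − 29.67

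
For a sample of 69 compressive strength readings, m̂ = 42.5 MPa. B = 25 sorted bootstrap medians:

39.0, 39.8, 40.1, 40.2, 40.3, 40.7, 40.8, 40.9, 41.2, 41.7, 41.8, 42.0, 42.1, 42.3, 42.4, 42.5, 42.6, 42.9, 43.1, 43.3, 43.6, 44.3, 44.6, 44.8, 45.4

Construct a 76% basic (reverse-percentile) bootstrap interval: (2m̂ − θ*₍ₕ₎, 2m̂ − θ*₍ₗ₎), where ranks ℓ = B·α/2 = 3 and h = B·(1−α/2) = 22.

Percentile endpoints at ranks 3 and 22: θ*₍3₎ = 40.1, θ*₍22₎ = 44.3.
Basic interval reflects these around m̂:
  lower = 2 × 42.5 − 44.3 = 40.7
  upper = 2 × 42.5 − 40.1 = 44.9

(40.7, 44.9)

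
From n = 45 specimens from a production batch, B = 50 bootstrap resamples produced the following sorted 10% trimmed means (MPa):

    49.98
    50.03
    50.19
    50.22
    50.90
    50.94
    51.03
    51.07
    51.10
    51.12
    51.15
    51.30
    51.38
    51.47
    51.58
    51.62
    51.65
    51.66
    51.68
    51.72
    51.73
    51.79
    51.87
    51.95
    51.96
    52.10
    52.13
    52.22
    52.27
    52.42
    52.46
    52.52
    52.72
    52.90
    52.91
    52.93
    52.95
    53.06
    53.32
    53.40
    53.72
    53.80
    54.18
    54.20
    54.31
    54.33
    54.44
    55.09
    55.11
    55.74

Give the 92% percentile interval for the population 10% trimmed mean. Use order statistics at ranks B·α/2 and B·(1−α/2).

(50.03, 55.09)

α = 0.08; lower rank = 50 × 0.040 = 2; upper rank = 50 × 0.960 = 48.
The 2nd smallest replicate is 50.03; the 48th is 55.09.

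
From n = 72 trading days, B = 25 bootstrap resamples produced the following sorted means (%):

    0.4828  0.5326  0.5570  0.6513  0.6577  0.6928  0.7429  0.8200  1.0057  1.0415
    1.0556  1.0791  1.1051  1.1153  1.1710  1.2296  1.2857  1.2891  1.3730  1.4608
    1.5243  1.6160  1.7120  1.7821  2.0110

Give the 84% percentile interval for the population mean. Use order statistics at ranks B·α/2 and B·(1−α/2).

(0.5326, 1.7120)

α = 0.16; lower rank = 25 × 0.080 = 2; upper rank = 25 × 0.920 = 23.
The 2nd smallest replicate is 0.5326; the 23rd is 1.7120.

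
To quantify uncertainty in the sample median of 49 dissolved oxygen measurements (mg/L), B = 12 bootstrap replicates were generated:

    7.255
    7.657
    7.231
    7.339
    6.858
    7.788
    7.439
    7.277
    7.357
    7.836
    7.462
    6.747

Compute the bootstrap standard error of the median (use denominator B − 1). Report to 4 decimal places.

Bootstrap SE is the standard deviation of the 12 replicate medians.
Mean of replicates: (7.255 + 7.657 + 7.231 + 7.339 + 6.858 + 7.788 + 7.439 + 7.277 + 7.357 + 7.836 + 7.462 + 6.747) / 12 = 88.24600 / 12 = 7.35383
Sum of squared deviations: (−0.09883)² + (+0.30317)² + (−0.12283)² + (−0.01483)² + (−0.49583)² + (+0.43417)² + (+0.08517)² + (−0.07683)² + (+0.00317)² + (+0.48217)² + (+0.10817)² + (−0.60683)² = 1.17694
Variance = 1.17694 / 11 = 0.10699
SE* = √0.10699

SE* = 0.3271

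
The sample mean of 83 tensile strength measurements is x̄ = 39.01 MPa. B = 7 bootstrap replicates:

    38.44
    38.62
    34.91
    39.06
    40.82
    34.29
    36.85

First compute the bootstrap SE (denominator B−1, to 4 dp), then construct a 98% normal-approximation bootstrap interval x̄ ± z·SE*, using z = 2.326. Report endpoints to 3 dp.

(33.556, 44.464)

Mean of replicates = 37.5700; sum of squared deviations = 32.9944; SE* = √(32.9944/6) = 2.3450
Margin = 2.326 × 2.3450 = 5.4545
Interval: 39.01 ± 5.4545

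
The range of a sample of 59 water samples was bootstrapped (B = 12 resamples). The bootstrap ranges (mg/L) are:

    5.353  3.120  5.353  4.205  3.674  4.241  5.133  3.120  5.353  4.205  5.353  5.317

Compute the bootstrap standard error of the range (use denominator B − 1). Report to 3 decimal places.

SE* = 0.889

Bootstrap SE is the standard deviation of the 12 replicate ranges.
Mean of replicates: (5.353 + 3.120 + 5.353 + 4.205 + 3.674 + 4.241 + 5.133 + 3.120 + 5.353 + 4.205 + 5.353 + 5.317) / 12 = 54.4270 / 12 = 4.5356
Sum of squared deviations: (+0.8174)² + (−1.4156)² + (+0.8174)² + (−0.3306)² + (−0.8616)² + (−0.2946)² + (+0.5974)² + (−1.4156)² + (+0.8174)² + (−0.3306)² + (+0.8174)² + (+0.7814)² = 8.6956
Variance = 8.6956 / 11 = 0.7905
SE* = √0.7905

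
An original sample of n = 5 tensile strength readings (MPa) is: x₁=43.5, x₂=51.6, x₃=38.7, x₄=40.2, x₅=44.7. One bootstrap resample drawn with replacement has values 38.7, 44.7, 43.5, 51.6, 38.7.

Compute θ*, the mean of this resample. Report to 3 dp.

θ* = 43.440

Mean = (38.7 + 44.7 + 43.5 + 51.6 + 38.7) / 5 = 217.20 / 5 = 43.440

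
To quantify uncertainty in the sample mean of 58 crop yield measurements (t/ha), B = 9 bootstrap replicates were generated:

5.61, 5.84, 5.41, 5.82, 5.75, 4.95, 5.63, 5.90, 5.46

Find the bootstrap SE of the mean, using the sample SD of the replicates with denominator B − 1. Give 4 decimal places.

SE* = 0.2953

Bootstrap SE is the standard deviation of the 9 replicate means.
Mean of replicates: (5.61 + 5.84 + 5.41 + 5.82 + 5.75 + 4.95 + 5.63 + 5.90 + 5.46) / 9 = 50.37000 / 9 = 5.59667
Sum of squared deviations: (+0.01333)² + (+0.24333)² + (−0.18667)² + (+0.22333)² + (+0.15333)² + (−0.64667)² + (+0.03333)² + (+0.30333)² + (−0.13667)² = 0.69760
Variance = 0.69760 / 8 = 0.08720
SE* = √0.08720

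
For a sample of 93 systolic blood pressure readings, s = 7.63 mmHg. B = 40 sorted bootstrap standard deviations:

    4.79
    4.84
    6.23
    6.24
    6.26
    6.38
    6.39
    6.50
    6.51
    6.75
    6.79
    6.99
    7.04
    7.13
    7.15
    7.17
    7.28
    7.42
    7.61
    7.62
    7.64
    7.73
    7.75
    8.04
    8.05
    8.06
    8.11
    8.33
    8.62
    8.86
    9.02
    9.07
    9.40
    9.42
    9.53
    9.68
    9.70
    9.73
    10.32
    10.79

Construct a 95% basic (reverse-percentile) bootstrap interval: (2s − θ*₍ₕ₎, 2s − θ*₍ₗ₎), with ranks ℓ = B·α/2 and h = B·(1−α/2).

Percentile endpoints at ranks 1 and 39: θ*₍1₎ = 4.79, θ*₍39₎ = 10.32.
Basic interval reflects these around s:
  lower = 2 × 7.63 − 10.32 = 4.94
  upper = 2 × 7.63 − 4.79 = 10.47

(4.94, 10.47)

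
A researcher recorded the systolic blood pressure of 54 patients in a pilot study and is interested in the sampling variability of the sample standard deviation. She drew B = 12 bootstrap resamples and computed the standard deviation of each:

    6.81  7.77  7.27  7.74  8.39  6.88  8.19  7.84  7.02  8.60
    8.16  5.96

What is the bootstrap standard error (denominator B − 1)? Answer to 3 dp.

SE* = 0.777

Bootstrap SE is the standard deviation of the 12 replicate standard deviations.
Mean of replicates: (6.81 + 7.77 + 7.27 + 7.74 + 8.39 + 6.88 + 8.19 + 7.84 + 7.02 + 8.60 + 8.16 + 5.96) / 12 = 90.6300 / 12 = 7.5525
Sum of squared deviations: (−0.7425)² + (+0.2175)² + (−0.2825)² + (+0.1875)² + (+0.8375)² + (−0.6725)² + (+0.6375)² + (+0.2875)² + (−0.5325)² + (+1.0475)² + (+0.6075)² + (−1.5925)² = 6.6422
Variance = 6.6422 / 11 = 0.6038
SE* = √0.6038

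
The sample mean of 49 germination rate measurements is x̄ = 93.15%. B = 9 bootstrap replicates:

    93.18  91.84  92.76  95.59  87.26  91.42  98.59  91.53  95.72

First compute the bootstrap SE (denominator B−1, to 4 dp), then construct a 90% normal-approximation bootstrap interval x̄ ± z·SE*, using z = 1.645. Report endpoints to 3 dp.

(87.810, 98.490)

Mean of replicates = 93.0989; sum of squared deviations = 84.3071; SE* = √(84.3071/8) = 3.2463
Margin = 1.645 × 3.2463 = 5.3402
Interval: 93.15 ± 5.3402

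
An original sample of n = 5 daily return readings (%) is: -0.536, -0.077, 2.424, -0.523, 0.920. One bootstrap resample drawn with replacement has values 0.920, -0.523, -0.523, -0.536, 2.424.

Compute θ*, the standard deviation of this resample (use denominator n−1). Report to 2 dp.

Mean = 0.3524; sum of squared deviations = 6.9356
s² = 6.9356 / 4 = 1.7339
s = √1.7339 = 1.32

θ* = 1.32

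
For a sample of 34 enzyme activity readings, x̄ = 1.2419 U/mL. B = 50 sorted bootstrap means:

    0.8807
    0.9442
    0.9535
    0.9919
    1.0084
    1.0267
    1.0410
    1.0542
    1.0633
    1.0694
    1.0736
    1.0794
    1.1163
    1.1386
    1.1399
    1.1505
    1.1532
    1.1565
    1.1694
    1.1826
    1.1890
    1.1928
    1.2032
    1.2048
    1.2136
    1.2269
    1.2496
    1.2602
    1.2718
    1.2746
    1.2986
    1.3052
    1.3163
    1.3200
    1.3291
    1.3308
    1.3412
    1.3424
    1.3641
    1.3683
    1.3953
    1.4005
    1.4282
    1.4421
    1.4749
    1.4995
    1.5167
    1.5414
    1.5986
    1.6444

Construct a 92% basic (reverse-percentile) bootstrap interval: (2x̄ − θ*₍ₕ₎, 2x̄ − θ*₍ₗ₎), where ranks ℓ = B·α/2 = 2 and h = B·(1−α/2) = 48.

Percentile endpoints at ranks 2 and 48: θ*₍2₎ = 0.9442, θ*₍48₎ = 1.5414.
Basic interval reflects these around x̄:
  lower = 2 × 1.2419 − 1.5414 = 0.9424
  upper = 2 × 1.2419 − 0.9442 = 1.5396

(0.9424, 1.5396)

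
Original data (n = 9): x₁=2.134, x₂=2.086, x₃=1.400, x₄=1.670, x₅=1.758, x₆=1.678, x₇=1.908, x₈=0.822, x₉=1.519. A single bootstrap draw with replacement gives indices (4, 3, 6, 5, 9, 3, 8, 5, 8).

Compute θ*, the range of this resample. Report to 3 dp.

θ* = 0.936

Resample values: 1.670, 1.400, 1.678, 1.758, 1.519, 1.400, 0.822, 1.758, 0.822.
Range = 1.758 − 0.822 = 0.936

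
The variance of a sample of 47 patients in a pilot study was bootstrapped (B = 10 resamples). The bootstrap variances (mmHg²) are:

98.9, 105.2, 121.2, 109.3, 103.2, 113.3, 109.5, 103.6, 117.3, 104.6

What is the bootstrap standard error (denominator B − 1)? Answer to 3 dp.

Bootstrap SE is the standard deviation of the 10 replicate variances.
Mean of replicates: (98.9 + 105.2 + 121.2 + 109.3 + 103.2 + 113.3 + 109.5 + 103.6 + 117.3 + 104.6) / 10 = 1086.1000 / 10 = 108.6100
Sum of squared deviations: (−9.7100)² + (−3.4100)² + (+12.5900)² + (+0.6900)² + (−5.4100)² + (+4.6900)² + (+0.8900)² + (−5.0100)² + (+8.6900)² + (−4.0100)² = 433.6490
Variance = 433.6490 / 9 = 48.1832
SE* = √48.1832

SE* = 6.941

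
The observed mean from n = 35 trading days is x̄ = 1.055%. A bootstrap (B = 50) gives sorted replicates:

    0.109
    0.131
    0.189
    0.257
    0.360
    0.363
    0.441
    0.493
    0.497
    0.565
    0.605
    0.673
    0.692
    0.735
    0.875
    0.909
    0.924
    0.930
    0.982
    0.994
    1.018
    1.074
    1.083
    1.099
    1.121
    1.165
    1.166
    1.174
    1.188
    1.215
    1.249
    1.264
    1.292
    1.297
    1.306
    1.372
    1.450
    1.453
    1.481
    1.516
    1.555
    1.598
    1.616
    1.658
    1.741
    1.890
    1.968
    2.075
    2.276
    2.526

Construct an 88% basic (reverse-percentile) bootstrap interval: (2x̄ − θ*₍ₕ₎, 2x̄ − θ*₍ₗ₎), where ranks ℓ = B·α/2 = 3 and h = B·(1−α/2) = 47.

(0.142, 1.921)

Percentile endpoints at ranks 3 and 47: θ*₍3₎ = 0.189, θ*₍47₎ = 1.968.
Basic interval reflects these around x̄:
  lower = 2 × 1.055 − 1.968 = 0.142
  upper = 2 × 1.055 − 0.189 = 1.921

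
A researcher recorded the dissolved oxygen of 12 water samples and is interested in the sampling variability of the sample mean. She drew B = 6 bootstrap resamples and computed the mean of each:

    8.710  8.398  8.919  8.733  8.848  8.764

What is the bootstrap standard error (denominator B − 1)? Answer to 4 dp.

SE* = 0.1797

Bootstrap SE is the standard deviation of the 6 replicate means.
Mean of replicates: (8.710 + 8.398 + 8.919 + 8.733 + 8.848 + 8.764) / 6 = 52.37200 / 6 = 8.72867
Sum of squared deviations: (−0.01867)² + (−0.33067)² + (+0.19033)² + (+0.00433)² + (+0.11933)² + (+0.03533)² = 0.16142
Variance = 0.16142 / 5 = 0.03228
SE* = √0.03228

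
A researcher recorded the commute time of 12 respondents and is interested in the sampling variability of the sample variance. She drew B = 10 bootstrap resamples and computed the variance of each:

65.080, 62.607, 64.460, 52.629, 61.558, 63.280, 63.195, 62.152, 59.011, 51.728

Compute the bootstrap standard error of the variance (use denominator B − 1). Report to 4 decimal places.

Bootstrap SE is the standard deviation of the 10 replicate variances.
Mean of replicates: (65.080 + 62.607 + 64.460 + 52.629 + 61.558 + 63.280 + 63.195 + 62.152 + 59.011 + 51.728) / 10 = 605.70000 / 10 = 60.57000
Sum of squared deviations: (+4.51000)² + (+2.03700)² + (+3.89000)² + (−7.94100)² + (+0.98800)² + (+2.71000)² + (+2.62500)² + (+1.58200)² + (−1.55900)² + (−8.84200)² = 201.00609
Variance = 201.00609 / 9 = 22.33401
SE* = √22.33401

SE* = 4.7259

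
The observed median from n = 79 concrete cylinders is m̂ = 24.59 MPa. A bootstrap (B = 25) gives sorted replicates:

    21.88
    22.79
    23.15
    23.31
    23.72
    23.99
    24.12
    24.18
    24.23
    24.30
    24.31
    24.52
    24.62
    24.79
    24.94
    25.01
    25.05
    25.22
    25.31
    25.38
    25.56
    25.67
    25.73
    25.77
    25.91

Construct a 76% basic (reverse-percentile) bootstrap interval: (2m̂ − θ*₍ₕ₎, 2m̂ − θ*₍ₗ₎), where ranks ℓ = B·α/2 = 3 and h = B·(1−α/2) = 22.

Percentile endpoints at ranks 3 and 22: θ*₍3₎ = 23.15, θ*₍22₎ = 25.67.
Basic interval reflects these around m̂:
  lower = 2 × 24.59 − 25.67 = 23.51
  upper = 2 × 24.59 − 23.15 = 26.03

(23.51, 26.03)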